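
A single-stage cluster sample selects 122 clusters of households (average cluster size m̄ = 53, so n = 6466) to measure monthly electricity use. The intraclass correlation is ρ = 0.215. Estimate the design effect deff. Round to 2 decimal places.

deff = 1 + (53 − 1)·0.215 = 1 + 11.18 = 12.18.

12.18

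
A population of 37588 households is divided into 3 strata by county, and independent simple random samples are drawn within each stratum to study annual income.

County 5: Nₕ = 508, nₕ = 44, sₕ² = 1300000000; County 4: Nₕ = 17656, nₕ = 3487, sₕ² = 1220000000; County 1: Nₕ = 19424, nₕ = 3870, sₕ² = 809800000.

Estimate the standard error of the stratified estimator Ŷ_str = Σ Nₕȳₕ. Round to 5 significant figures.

Var(Ŷ_str) = Σₕ Nₕ²(1 − fₕ)sₕ²/nₕ.
County 5: 508²·(1 − 44/508)·1300000000/44 = 6.9642182 × 10^12.
County 4: 17656²·(1 − 3487/17656)·1220000000/3487 = 8.7526468 × 10^13.
County 1: 19424²·(1 − 3870/19424)·809800000/3870 = 6.3218993 × 10^13.
Sum = 1.5770968 × 10^14.
SE = √(1.5770968 × 10^14) = 1.2558 × 10^7.

1.2558 × 10^7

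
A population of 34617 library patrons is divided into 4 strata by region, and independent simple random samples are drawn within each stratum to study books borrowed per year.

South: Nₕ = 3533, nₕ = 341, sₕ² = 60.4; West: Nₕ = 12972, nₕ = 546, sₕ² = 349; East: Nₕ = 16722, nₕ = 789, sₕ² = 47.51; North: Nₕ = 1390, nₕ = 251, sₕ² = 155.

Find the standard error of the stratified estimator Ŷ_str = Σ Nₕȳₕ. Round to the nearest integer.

Var(Ŷ_str) = Σₕ Nₕ²(1 − fₕ)sₕ²/nₕ.
South: 3533²·(1 − 341/3533)·60.4/341 = 1.9975105 × 10^6.
West: 12972²·(1 − 546/12972)·349/546 = 1.0303175 × 10^8.
East: 16722²·(1 − 789/16722)·47.51/789 = 1.6043304 × 10^7.
North: 1390²·(1 − 251/1390)·155/251 = 977679.48.
Sum = 1.2205024 × 10^8.
SE = √(1.2205024 × 10^8) = 11048.

11048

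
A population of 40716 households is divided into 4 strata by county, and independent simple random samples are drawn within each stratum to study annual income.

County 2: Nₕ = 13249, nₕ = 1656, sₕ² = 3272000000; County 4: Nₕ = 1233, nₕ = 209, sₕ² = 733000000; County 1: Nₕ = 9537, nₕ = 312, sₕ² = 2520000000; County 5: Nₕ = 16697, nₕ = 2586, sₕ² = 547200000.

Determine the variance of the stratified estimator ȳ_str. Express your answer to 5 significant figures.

Var(ȳ_str) = Σₕ Wₕ²(1 − fₕ)sₕ²/nₕ with Wₕ = Nₕ/N, N = 40716.
County 2: Wₕ = 0.32540033; term = 0.32540033²·(1 − 0.12499057)·3272000000/1656 = 183063.47.
County 4: Wₕ = 0.03028294; term = 0.03028294²·(1 − 0.16950527)·733000000/209 = 2671.1022.
County 1: Wₕ = 0.23423224; term = 0.23423224²·(1 − 0.03271469)·2520000000/312 = 428641.18.
County 5: Wₕ = 0.41008449; term = 0.41008449²·(1 − 0.15487812)·547200000/2586 = 30073.474.
Sum = 644449.23.

644450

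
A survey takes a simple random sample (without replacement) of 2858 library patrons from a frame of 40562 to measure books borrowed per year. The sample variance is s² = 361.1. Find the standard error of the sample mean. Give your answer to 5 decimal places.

0.34270

Under SRS without replacement, Var(ȳ) = (1 − f)·s²/n with f = n/N = 2858/40562 = 0.07046004.
Var(ȳ) = (1 − 0.07046004)·361.1/2858 = 0.92953996·0.1263471 = 0.11744467.
SE(ȳ) = √(0.11744467) = 0.34270.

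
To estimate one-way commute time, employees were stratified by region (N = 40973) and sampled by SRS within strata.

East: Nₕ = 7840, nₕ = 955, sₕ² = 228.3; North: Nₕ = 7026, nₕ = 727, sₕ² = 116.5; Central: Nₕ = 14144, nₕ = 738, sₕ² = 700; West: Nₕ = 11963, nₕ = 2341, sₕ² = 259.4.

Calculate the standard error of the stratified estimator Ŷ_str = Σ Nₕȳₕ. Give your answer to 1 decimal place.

Var(Ŷ_str) = Σₕ Nₕ²(1 − fₕ)sₕ²/nₕ.
East: 7840²·(1 − 955/7840)·228.3/955 = 1.2903946 × 10^7.
North: 7026²·(1 − 727/7026)·116.5/727 = 7.0920415 × 10^6.
Central: 14144²·(1 − 738/14144)·700/738 = 1.7985112 × 10^8.
West: 11963²·(1 − 2341/11963)·259.4/2341 = 1.2754811 × 10^7.
Sum = 2.1260192 × 10^8.
SE = √(2.1260192 × 10^8) = 14580.9.

14580.9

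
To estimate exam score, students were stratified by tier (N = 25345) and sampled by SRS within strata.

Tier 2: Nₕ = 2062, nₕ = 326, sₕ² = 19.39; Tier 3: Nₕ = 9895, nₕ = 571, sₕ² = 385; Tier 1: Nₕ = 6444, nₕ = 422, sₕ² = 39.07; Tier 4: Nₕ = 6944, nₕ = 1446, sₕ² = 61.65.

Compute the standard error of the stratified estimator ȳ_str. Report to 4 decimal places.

Var(ȳ_str) = Σₕ Wₕ²(1 − fₕ)sₕ²/nₕ with Wₕ = Nₕ/N, N = 25345.
Tier 2: Wₕ = 0.08135727; term = 0.08135727²·(1 − 0.15809893)·19.39/326 = 3.3144693 × 10^-4.
Tier 3: Wₕ = 0.39041231; term = 0.39041231²·(1 − 0.05770591)·385/571 = 0.096840739.
Tier 1: Wₕ = 0.25425133; term = 0.25425133²·(1 − 0.06548727)·39.07/422 = 0.0055929721.
Tier 4: Wₕ = 0.27397909; term = 0.27397909²·(1 − 0.20823733)·61.65/1446 = 0.0025339302.
Sum = 0.10529909.
SE = √(0.10529909) = 0.3245.

0.3245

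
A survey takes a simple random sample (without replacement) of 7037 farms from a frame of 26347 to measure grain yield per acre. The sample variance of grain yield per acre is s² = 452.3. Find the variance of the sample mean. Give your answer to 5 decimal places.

Under SRS without replacement, Var(ȳ) = (1 − f)·s²/n with f = n/N = 7037/26347 = 0.26708923.
Var(ȳ) = (1 − 0.26708923)·452.3/7037 = 0.73291077·0.064274549 = 0.047107509.

0.04711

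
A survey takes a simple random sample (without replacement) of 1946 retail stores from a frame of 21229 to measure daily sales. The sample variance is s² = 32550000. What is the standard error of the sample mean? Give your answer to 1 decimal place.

Under SRS without replacement, Var(ȳ) = (1 − f)·s²/n with f = n/N = 1946/21229 = 0.09166706.
Var(ȳ) = (1 − 0.09166706)·32550000/1946 = 0.90833294·16726.619 = 15193.339.
SE(ȳ) = √(15193.339) = 123.3.

123.3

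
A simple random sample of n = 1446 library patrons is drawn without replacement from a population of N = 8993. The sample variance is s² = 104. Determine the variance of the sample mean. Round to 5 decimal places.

Under SRS without replacement, Var(ȳ) = (1 − f)·s²/n with f = n/N = 1446/8993 = 0.16079173.
Var(ȳ) = (1 − 0.16079173)·104/1446 = 0.83920827·0.071922545 = 0.060357995.

0.06036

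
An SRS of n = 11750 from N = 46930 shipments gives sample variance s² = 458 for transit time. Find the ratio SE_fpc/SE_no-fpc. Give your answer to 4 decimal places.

0.8658

f = n/N = 11750/46930 = 0.25037290.
SE_no-fpc = √(s²/n) = 0.1974303; SE_fpc = √((1−f)s²/n) = 0.17093715.
Ratio = √(1−f) = 0.86581009.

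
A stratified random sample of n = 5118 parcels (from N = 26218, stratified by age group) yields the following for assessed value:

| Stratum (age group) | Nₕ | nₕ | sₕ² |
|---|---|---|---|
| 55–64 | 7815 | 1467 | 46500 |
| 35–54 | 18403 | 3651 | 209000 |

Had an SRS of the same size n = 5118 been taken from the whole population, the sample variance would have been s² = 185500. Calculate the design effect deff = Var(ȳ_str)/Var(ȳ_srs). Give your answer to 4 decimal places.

0.8535

Var(ȳ_str) = Σ Wₕ²(1−fₕ)sₕ²/nₕ with Wₕ = Nₕ/26218:
  55–64: (7815/26218)²·(1−1467/7815)·46500/1467 = 2.2876502
  35–54: (18403/26218)²·(1−3651/18403)·209000/3651 = 22.608662
  → Var(ȳ_str) = 24.896312.
Var(ȳ_srs) = (1 − 5118/26218)·185500/5118 = 29.169335.
deff = 24.896312 / 29.169335 = 0.8535.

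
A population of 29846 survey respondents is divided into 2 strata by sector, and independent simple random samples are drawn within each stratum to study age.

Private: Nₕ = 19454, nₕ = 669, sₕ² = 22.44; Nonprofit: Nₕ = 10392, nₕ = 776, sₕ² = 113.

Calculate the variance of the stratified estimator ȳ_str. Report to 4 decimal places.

Var(ȳ_str) = Σₕ Wₕ²(1 − fₕ)sₕ²/nₕ with Wₕ = Nₕ/N, N = 29846.
Private: Wₕ = 0.65181264; term = 0.65181264²·(1 − 0.03438881)·22.44/669 = 0.013760828.
Nonprofit: Wₕ = 0.34818736; term = 0.34818736²·(1 − 0.07467283)·113/776 = 0.016335711.
Sum = 0.030096539.

0.0301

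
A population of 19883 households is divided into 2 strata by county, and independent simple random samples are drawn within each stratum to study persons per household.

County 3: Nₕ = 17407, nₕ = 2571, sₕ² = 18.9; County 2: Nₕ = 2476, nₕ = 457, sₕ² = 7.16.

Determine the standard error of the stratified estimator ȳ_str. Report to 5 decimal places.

0.07071

Var(ȳ_str) = Σₕ Wₕ²(1 − fₕ)sₕ²/nₕ with Wₕ = Nₕ/N, N = 19883.
County 3: Wₕ = 0.87547151; term = 0.87547151²·(1 − 0.14769920)·18.9/2571 = 0.0048021603.
County 2: Wₕ = 0.12452849; term = 0.12452849²·(1 − 0.18457189)·7.16/457 = 1.9811619 × 10^-4.
Sum = 0.0050002765.
SE = √(0.0050002765) = 0.07071.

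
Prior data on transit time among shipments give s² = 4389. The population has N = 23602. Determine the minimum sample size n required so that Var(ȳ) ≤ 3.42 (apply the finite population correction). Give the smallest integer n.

1218

Without fpc, n₀ = s²/D = 4389/3.42 = 1283.3333.
With fpc, (1 − n/N)·s²/n ≤ D requires n ≥ n₀/(1 + n₀/N) = 1283.3333/(1 + 1283.3333/23602) = 1217.1520.
Rounding up, n = 1218.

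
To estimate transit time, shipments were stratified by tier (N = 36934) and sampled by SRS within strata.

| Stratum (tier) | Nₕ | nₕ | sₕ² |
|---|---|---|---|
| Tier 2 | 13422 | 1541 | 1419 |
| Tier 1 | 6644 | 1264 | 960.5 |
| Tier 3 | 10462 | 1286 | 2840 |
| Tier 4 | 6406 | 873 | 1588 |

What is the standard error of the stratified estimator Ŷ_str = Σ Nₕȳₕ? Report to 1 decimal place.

21224.6

Var(Ŷ_str) = Σₕ Nₕ²(1 − fₕ)sₕ²/nₕ.
Tier 2: 13422²·(1 − 1541/13422)·1419/1541 = 1.468419 × 10^8.
Tier 1: 6644²·(1 − 1264/6644)·960.5/1264 = 2.7162028 × 10^7.
Tier 3: 10462²·(1 − 1286/10462)·2840/1286 = 2.120047 × 10^8.
Tier 4: 6406²·(1 − 873/6406)·1588/873 = 6.4473888 × 10^7.
Sum = 4.5048252 × 10^8.
SE = √(4.5048252 × 10^8) = 21224.6.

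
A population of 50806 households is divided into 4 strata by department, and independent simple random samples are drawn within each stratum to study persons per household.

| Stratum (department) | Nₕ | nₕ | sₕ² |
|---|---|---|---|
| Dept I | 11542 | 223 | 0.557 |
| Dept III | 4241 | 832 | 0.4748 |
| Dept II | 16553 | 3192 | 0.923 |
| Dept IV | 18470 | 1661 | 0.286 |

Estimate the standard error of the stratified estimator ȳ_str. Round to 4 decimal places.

Var(ȳ_str) = Σₕ Wₕ²(1 − fₕ)sₕ²/nₕ with Wₕ = Nₕ/N, N = 50806.
Dept I: Wₕ = 0.22717789; term = 0.22717789²·(1 − 0.01932074)·0.557/223 = 1.2641816 × 10^-4.
Dept III: Wₕ = 0.08347439; term = 0.08347439²·(1 − 0.19618015)·0.4748/832 = 3.1963376 × 10^-6.
Dept II: Wₕ = 0.32580798; term = 0.32580798²·(1 − 0.19283514)·0.923/3192 = 2.4775618 × 10^-5.
Dept IV: Wₕ = 0.36353974; term = 0.36353974²·(1 − 0.08992962)·0.286/1661 = 2.0709765 × 10^-5.
Sum = 1.7509988 × 10^-4.
SE = √(1.7509988 × 10^-4) = 0.0132.

0.0132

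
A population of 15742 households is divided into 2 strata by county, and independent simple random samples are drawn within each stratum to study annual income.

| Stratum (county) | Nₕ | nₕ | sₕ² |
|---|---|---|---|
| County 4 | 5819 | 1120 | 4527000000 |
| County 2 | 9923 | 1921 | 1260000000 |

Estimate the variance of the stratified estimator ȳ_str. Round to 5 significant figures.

656160

Var(ȳ_str) = Σₕ Wₕ²(1 − fₕ)sₕ²/nₕ with Wₕ = Nₕ/N, N = 15742.
County 4: Wₕ = 0.36964808; term = 0.36964808²·(1 − 0.19247293)·4527000000/1120 = 445991.37.
County 2: Wₕ = 0.63035192; term = 0.63035192²·(1 − 0.19359065)·1260000000/1921 = 210167.18.
Sum = 656158.55.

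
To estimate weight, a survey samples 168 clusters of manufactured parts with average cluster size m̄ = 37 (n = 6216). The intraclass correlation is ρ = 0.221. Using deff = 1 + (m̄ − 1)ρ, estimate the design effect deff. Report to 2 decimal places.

8.96

deff = 1 + (37 − 1)·0.221 = 1 + 7.956 = 8.956.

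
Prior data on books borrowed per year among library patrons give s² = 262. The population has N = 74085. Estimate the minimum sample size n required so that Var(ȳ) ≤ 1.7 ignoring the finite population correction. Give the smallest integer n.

155

Without fpc, n₀ = s²/D = 262/1.7 = 154.1176.
Rounding up, n = 155.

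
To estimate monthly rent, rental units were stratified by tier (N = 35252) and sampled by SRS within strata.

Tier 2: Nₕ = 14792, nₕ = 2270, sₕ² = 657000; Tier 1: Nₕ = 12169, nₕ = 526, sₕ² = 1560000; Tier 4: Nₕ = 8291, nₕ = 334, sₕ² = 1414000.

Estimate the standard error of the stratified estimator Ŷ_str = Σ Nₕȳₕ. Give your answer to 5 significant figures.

867820

Var(Ŷ_str) = Σₕ Nₕ²(1 − fₕ)sₕ²/nₕ.
Tier 2: 14792²·(1 − 2270/14792)·657000/2270 = 5.3609297 × 10^10.
Tier 1: 12169²·(1 − 526/12169)·1560000/526 = 4.2020251 × 10^11.
Tier 4: 8291²·(1 − 334/8291)·1414000/334 = 2.7929246 × 10^11.
Sum = 7.5310427 × 10^11.
SE = √(7.5310427 × 10^11) = 867820.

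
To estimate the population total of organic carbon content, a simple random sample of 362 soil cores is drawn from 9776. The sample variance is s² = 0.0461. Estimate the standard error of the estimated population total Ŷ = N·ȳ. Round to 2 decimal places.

108.26

Var(Ŷ) = N²·Var(ȳ) = N²·(1 − n/N)·s²/n.
f = 362/9776 = 0.03702946; Var(ȳ) = 0.96297054·0.0461/362 = 1.2263244 × 10^-4.
Var(Ŷ) = 9776² · (1.2263244 × 10^-4) = 11720.004.
SE(Ŷ) = √(11720.004) = 108.26.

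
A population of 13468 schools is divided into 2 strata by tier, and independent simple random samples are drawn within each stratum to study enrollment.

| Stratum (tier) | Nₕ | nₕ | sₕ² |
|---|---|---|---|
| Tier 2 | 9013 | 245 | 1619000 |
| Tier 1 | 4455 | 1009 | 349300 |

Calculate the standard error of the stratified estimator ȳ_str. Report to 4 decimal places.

Var(ȳ_str) = Σₕ Wₕ²(1 − fₕ)sₕ²/nₕ with Wₕ = Nₕ/N, N = 13468.
Tier 2: Wₕ = 0.66921592; term = 0.66921592²·(1 − 0.02718296)·1619000/245 = 2879.0185.
Tier 1: Wₕ = 0.33078408; term = 0.33078408²·(1 − 0.22648709)·349300/1009 = 29.299768.
Sum = 2908.3183.
SE = √(2908.3183) = 53.9288.

53.9288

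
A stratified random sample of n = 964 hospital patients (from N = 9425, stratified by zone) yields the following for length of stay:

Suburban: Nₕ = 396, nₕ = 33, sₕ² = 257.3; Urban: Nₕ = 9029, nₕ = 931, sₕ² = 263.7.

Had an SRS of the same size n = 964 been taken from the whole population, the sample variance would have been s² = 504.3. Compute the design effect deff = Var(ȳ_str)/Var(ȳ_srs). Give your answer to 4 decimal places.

0.5233

Var(ȳ_str) = Σ Wₕ²(1−fₕ)sₕ²/nₕ with Wₕ = Nₕ/9425:
  Suburban: (396/9425)²·(1−33/396)·257.3/33 = 0.012617257
  Urban: (9029/9425)²·(1−931/9029)·263.7/931 = 0.23313912
  → Var(ȳ_str) = 0.24575638.
Var(ȳ_srs) = (1 − 964/9425)·504.3/964 = 0.46962615.
deff = 0.24575638 / 0.46962615 = 0.5233.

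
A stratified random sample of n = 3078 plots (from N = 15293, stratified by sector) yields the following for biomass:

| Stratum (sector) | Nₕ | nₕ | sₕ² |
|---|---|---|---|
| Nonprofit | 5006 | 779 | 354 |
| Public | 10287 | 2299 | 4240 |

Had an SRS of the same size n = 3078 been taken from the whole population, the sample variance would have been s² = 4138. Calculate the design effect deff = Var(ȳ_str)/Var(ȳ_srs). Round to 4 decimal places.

Var(ȳ_str) = Σ Wₕ²(1−fₕ)sₕ²/nₕ with Wₕ = Nₕ/15293:
  Nonprofit: (5006/15293)²·(1−779/5006)·354/779 = 0.041115305
  Public: (10287/15293)²·(1−2299/10287)·4240/2299 = 0.64799
  → Var(ȳ_str) = 0.68910531.
Var(ȳ_srs) = (1 − 3078/15293)·4138/3078 = 1.0737982.
deff = 0.68910531 / 1.0737982 = 0.6417.

0.6417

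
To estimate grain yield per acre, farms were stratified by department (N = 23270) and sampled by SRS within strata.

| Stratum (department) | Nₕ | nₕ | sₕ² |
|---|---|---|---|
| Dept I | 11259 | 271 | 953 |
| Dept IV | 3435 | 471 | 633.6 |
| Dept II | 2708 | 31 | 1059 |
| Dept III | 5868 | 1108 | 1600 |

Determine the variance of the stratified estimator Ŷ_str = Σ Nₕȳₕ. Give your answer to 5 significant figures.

Var(Ŷ_str) = Σₕ Nₕ²(1 − fₕ)sₕ²/nₕ.
Dept I: 11259²·(1 − 271/11259)·953/271 = 4.3505291 × 10^8.
Dept IV: 3435²·(1 − 471/3435)·633.6/471 = 1.3696172 × 10^7.
Dept II: 2708²·(1 − 31/2708)·1059/31 = 2.4764599 × 10^8.
Dept III: 5868²·(1 − 1108/5868)·1600/1108 = 4.0334556 × 10^7.
Sum = 7.3672963 × 10^8.

7.3673 × 10^8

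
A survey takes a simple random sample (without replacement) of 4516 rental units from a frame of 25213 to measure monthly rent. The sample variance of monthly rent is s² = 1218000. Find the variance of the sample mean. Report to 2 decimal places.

221.40

Under SRS without replacement, Var(ȳ) = (1 − f)·s²/n with f = n/N = 4516/25213 = 0.17911395.
Var(ȳ) = (1 − 0.17911395)·1218000/4516 = 0.82088605·269.70771 = 221.39929.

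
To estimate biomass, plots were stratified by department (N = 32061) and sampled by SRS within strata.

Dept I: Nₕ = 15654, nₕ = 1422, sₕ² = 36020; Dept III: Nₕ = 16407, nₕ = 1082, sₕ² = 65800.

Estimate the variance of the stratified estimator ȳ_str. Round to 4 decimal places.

20.3657

Var(ȳ_str) = Σₕ Wₕ²(1 − fₕ)sₕ²/nₕ with Wₕ = Nₕ/N, N = 32061.
Dept I: Wₕ = 0.48825676; term = 0.48825676²·(1 − 0.09083940)·36020/1422 = 5.4901126.
Dept III: Wₕ = 0.51174324; term = 0.51174324²·(1 − 0.06594746)·65800/1082 = 14.875589.
Sum = 20.365702.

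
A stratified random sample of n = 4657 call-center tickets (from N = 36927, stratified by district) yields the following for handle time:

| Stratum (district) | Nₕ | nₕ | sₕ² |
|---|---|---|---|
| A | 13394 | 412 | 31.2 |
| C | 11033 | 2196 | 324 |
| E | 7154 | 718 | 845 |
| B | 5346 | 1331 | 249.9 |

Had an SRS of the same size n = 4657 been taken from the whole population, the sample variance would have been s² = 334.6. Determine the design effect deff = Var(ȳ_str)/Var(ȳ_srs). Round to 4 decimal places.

1.0018

Var(ȳ_str) = Σ Wₕ²(1−fₕ)sₕ²/nₕ with Wₕ = Nₕ/36927:
  A: (13394/36927)²·(1−412/13394)·31.2/412 = 0.0096565329
  C: (11033/36927)²·(1−2196/11033)·324/2196 = 0.010549287
  E: (7154/36927)²·(1−718/7154)·845/718 = 0.039738291
  B: (5346/36927)²·(1−1331/5346)·249.9/1331 = 0.002955389
  → Var(ȳ_str) = 0.0628995.
Var(ȳ_srs) = (1 − 4657/36927)·334.6/4657 = 0.062787709.
deff = 0.0628995 / 0.062787709 = 1.0018.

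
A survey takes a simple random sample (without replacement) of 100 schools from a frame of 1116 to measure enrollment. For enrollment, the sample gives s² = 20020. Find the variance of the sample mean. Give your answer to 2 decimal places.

182.26

Under SRS without replacement, Var(ȳ) = (1 − f)·s²/n with f = n/N = 100/1116 = 0.08960573.
Var(ȳ) = (1 − 0.08960573)·20020/100 = 0.91039427·200.2 = 182.26093.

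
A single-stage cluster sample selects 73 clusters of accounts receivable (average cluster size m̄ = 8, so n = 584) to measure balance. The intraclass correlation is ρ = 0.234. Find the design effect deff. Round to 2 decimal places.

2.64

deff = 1 + (8 − 1)·0.234 = 1 + 1.638 = 2.638.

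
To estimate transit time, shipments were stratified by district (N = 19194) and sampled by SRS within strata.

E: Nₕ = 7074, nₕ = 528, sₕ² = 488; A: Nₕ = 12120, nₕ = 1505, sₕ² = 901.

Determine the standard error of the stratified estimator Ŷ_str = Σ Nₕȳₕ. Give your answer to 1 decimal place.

Var(Ŷ_str) = Σₕ Nₕ²(1 − fₕ)sₕ²/nₕ.
E: 7074²·(1 − 528/7074)·488/528 = 4.2798343 × 10^7.
A: 12120²·(1 − 1505/12120)·901/1505 = 7.7021311 × 10^7.
Sum = 1.1981965 × 10^8.
SE = √(1.1981965 × 10^8) = 10946.2.

10946.2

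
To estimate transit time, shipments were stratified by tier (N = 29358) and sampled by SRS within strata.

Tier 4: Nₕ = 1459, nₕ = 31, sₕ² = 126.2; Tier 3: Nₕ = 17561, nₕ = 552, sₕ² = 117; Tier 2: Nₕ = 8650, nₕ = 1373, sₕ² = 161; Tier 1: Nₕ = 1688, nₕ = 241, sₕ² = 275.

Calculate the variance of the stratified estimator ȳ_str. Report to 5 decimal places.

0.09509

Var(ȳ_str) = Σₕ Wₕ²(1 − fₕ)sₕ²/nₕ with Wₕ = Nₕ/N, N = 29358.
Tier 4: Wₕ = 0.04969685; term = 0.04969685²·(1 − 0.02124743)·126.2/31 = 0.0098407507.
Tier 3: Wₕ = 0.59816745; term = 0.59816745²·(1 − 0.03143329)·117/552 = 0.073455087.
Tier 2: Wₕ = 0.29463860; term = 0.29463860²·(1 − 0.15872832)·161/1373 = 0.0085638862.
Tier 1: Wₕ = 0.05749710; term = 0.05749710²·(1 − 0.14277251)·275/241 = 0.0032337295.
Sum = 0.095093453.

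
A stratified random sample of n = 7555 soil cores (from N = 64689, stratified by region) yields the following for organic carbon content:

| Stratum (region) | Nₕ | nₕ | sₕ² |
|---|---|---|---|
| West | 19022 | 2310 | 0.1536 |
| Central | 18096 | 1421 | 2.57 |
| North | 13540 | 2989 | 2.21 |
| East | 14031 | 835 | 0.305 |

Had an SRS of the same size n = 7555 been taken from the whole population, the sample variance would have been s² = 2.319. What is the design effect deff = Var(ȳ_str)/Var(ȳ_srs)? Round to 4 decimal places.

Var(ȳ_str) = Σ Wₕ²(1−fₕ)sₕ²/nₕ with Wₕ = Nₕ/64689:
  West: (19022/64689)²·(1−2310/19022)·0.1536/2310 = 5.0512977 × 10^-6
  Central: (18096/64689)²·(1−1421/18096)·2.57/1421 = 1.3041472 × 10^-4
  North: (13540/64689)²·(1−2989/13540)·2.21/2989 = 2.5241652 × 10^-5
  East: (14031/64689)²·(1−835/14031)·0.305/835 = 1.6161565 × 10^-5
  → Var(ȳ_str) = 1.7686923 × 10^-4.
Var(ȳ_srs) = (1 − 7555/64689)·2.319/7555 = 2.711006 × 10^-4.
deff = (1.7686923 × 10^-4) / (2.711006 × 10^-4) = 0.6524.

0.6524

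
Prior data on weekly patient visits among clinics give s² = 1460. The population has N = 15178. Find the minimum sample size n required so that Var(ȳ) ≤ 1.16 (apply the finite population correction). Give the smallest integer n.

Without fpc, n₀ = s²/D = 1460/1.16 = 1258.6207.
With fpc, (1 − n/N)·s²/n ≤ D requires n ≥ n₀/(1 + n₀/N) = 1258.6207/(1 + 1258.6207/15178) = 1162.2429.
Rounding up, n = 1163.

1163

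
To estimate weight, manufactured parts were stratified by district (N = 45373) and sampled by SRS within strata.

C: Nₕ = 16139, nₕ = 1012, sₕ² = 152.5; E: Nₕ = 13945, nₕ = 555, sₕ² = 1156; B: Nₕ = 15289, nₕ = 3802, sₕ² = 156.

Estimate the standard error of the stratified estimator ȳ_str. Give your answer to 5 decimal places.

0.45857

Var(ȳ_str) = Σₕ Wₕ²(1 − fₕ)sₕ²/nₕ with Wₕ = Nₕ/N, N = 45373.
C: Wₕ = 0.35569612; term = 0.35569612²·(1 − 0.06270525)·152.5/1012 = 0.017869968.
E: Wₕ = 0.30734137; term = 0.30734137²·(1 − 0.03979921)·1156/555 = 0.18891609.
B: Wₕ = 0.33696251; term = 0.33696251²·(1 − 0.24867552)·156/3802 = 0.0035002833.
Sum = 0.21028634.
SE = √(0.21028634) = 0.45857.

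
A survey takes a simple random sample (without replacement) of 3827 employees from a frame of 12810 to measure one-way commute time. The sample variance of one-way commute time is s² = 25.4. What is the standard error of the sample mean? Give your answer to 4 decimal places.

0.0682

Under SRS without replacement, Var(ȳ) = (1 − f)·s²/n with f = n/N = 3827/12810 = 0.29875098.
Var(ȳ) = (1 − 0.29875098)·25.4/3827 = 0.70124902·0.0066370525 = 0.0046542266.
SE(ȳ) = √(0.0046542266) = 0.0682.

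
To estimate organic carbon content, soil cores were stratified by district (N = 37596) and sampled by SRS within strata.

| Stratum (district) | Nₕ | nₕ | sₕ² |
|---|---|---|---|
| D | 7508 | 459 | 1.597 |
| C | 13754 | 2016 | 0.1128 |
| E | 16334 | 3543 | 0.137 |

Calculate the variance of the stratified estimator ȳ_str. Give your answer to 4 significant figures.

1.424 × 10^-4

Var(ȳ_str) = Σₕ Wₕ²(1 − fₕ)sₕ²/nₕ with Wₕ = Nₕ/N, N = 37596.
D: Wₕ = 0.19970210; term = 0.19970210²·(1 − 0.06113479)·1.597/459 = 1.3027489 × 10^-4.
C: Wₕ = 0.36583679; term = 0.36583679²·(1 − 0.14657554)·0.1128/2016 = 6.3908469 × 10^-6.
E: Wₕ = 0.43446111; term = 0.43446111²·(1 − 0.21690951)·0.137/3543 = 5.7156178 × 10^-6.
Sum = 1.4238135 × 10^-4.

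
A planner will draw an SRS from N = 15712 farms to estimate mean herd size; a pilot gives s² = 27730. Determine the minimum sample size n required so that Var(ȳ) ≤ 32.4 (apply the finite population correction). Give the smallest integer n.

Without fpc, n₀ = s²/D = 27730/32.4 = 855.8642.
With fpc, (1 − n/N)·s²/n ≤ D requires n ≥ n₀/(1 + n₀/N) = 855.8642/(1 + 855.8642/15712) = 811.6519.
Rounding up, n = 812.

812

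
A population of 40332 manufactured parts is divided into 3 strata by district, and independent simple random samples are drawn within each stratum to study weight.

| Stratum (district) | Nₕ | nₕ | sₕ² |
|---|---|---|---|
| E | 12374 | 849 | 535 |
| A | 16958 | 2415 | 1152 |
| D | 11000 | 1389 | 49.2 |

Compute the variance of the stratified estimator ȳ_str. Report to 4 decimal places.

Var(ȳ_str) = Σₕ Wₕ²(1 − fₕ)sₕ²/nₕ with Wₕ = Nₕ/N, N = 40332.
E: Wₕ = 0.30680353; term = 0.30680353²·(1 − 0.06861160)·535/849 = 0.055245591.
A: Wₕ = 0.42046018; term = 0.42046018²·(1 − 0.14241066)·1152/2415 = 0.072321007.
D: Wₕ = 0.27273629; term = 0.27273629²·(1 − 0.12627273)·49.2/1389 = 0.0023021022.
Sum = 0.1298687.

0.1299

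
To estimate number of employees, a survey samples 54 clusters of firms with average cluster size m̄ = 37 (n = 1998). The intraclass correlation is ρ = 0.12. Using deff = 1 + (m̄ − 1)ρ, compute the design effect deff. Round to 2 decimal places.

5.32

deff = 1 + (37 − 1)·0.12 = 1 + 4.32 = 5.32.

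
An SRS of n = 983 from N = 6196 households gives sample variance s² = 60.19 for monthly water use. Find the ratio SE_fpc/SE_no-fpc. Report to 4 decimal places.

f = n/N = 983/6196 = 0.15865074.
SE_no-fpc = √(s²/n) = 0.24744883; SE_fpc = √((1−f)s²/n) = 0.22697267.
Ratio = √(1−f) = 0.91725092.

0.9173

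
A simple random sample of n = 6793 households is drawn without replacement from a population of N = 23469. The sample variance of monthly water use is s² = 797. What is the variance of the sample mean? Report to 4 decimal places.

Under SRS without replacement, Var(ȳ) = (1 − f)·s²/n with f = n/N = 6793/23469 = 0.28944565.
Var(ȳ) = (1 − 0.28944565)·797/6793 = 0.71055435·0.11732666 = 0.083366968.

0.0834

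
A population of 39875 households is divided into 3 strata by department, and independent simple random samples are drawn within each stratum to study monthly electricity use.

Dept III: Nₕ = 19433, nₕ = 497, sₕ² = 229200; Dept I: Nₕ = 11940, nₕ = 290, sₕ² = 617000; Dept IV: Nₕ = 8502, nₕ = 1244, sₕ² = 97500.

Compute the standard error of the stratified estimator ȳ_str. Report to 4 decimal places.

Var(ȳ_str) = Σₕ Wₕ²(1 − fₕ)sₕ²/nₕ with Wₕ = Nₕ/N, N = 39875.
Dept III: Wₕ = 0.48734796; term = 0.48734796²·(1 − 0.02557505)·229200/497 = 106.72961.
Dept I: Wₕ = 0.29943574; term = 0.29943574²·(1 − 0.02428811)·617000/290 = 186.12985.
Dept IV: Wₕ = 0.21321630; term = 0.21321630²·(1 − 0.14631851)·97500/1244 = 3.0417317.
Sum = 295.90119.
SE = √(295.90119) = 17.2018.

17.2018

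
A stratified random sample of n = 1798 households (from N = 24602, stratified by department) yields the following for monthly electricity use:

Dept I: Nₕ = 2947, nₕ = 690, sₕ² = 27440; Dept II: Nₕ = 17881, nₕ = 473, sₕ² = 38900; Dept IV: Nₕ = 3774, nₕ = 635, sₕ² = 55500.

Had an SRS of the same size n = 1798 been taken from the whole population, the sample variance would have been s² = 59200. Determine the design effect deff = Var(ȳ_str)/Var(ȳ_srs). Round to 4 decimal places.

Var(ȳ_str) = Σ Wₕ²(1−fₕ)sₕ²/nₕ with Wₕ = Nₕ/24602:
  Dept I: (2947/24602)²·(1−690/2947)·27440/690 = 0.4370246
  Dept II: (17881/24602)²·(1−473/17881)·38900/473 = 42.29493
  Dept IV: (3774/24602)²·(1−635/3774)·55500/635 = 1.7106913
  → Var(ȳ_str) = 44.442646.
Var(ȳ_srs) = (1 − 1798/24602)·59200/1798 = 30.519164.
deff = 44.442646 / 30.519164 = 1.4562.

1.4562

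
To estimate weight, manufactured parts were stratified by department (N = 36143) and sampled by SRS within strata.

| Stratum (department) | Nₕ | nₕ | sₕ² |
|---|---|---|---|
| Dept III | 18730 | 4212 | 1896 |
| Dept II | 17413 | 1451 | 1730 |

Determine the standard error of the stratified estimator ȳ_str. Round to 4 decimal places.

Var(ȳ_str) = Σₕ Wₕ²(1 − fₕ)sₕ²/nₕ with Wₕ = Nₕ/N, N = 36143.
Dept III: Wₕ = 0.51821930; term = 0.51821930²·(1 − 0.22487987)·1896/4212 = 0.093701414.
Dept II: Wₕ = 0.48178070; term = 0.48178070²·(1 − 0.08332855)·1730/1451 = 0.2536829.
Sum = 0.34738431.
SE = √(0.34738431) = 0.5894.

0.5894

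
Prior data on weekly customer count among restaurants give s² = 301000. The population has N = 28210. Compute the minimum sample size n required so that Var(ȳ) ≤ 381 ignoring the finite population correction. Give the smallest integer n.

791

Without fpc, n₀ = s²/D = 301000/381 = 790.0262.
Rounding up, n = 791.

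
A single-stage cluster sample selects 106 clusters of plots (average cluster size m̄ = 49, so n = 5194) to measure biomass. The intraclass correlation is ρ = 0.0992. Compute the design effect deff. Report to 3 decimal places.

5.762

deff = 1 + (49 − 1)·0.0992 = 1 + 4.7616 = 5.7616.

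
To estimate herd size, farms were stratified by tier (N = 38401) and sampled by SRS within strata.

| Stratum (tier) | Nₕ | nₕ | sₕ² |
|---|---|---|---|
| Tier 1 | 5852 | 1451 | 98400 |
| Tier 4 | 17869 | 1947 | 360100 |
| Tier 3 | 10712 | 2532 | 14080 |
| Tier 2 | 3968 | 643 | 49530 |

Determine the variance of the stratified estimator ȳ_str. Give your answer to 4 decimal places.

37.8877

Var(ȳ_str) = Σₕ Wₕ²(1 − fₕ)sₕ²/nₕ with Wₕ = Nₕ/N, N = 38401.
Tier 1: Wₕ = 0.15239186; term = 0.15239186²·(1 − 0.24794942)·98400/1451 = 1.1843997.
Tier 4: Wₕ = 0.46532642; term = 0.46532642²·(1 − 0.10895965)·360100/1947 = 35.683707.
Tier 3: Wₕ = 0.27895107; term = 0.27895107²·(1 − 0.23637043)·14080/2532 = 0.33042869.
Tier 2: Wₕ = 0.10333064; term = 0.10333064²·(1 − 0.16204637)·49530/643 = 0.68918466.
Sum = 37.88772.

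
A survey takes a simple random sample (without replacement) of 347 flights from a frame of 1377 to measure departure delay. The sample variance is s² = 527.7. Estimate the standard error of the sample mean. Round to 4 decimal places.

1.0665

Under SRS without replacement, Var(ȳ) = (1 − f)·s²/n with f = n/N = 347/1377 = 0.25199710.
Var(ȳ) = (1 − 0.25199710)·527.7/347 = 0.74800290·1.5207493 = 1.1375249.
SE(ȳ) = √(1.1375249) = 1.0665.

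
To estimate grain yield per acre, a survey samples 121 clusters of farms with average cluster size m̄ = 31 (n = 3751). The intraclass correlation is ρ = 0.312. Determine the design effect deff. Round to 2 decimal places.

10.36

deff = 1 + (31 − 1)·0.312 = 1 + 9.36 = 10.36.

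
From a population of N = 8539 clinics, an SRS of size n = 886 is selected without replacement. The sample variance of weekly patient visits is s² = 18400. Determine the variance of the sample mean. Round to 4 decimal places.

Under SRS without replacement, Var(ȳ) = (1 − f)·s²/n with f = n/N = 886/8539 = 0.10375922.
Var(ȳ) = (1 − 0.10375922)·18400/886 = 0.89624078·20.767494 = 18.612675.

18.6127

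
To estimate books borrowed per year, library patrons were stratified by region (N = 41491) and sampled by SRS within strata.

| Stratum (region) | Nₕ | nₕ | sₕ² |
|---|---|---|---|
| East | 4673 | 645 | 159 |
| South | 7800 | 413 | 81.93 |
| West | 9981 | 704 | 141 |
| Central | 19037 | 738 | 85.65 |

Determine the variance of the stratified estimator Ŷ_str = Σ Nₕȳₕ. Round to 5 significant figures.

Var(Ŷ_str) = Σₕ Nₕ²(1 − fₕ)sₕ²/nₕ.
East: 4673²·(1 − 645/4673)·159/645 = 4.6400499 × 10^6.
South: 7800²·(1 − 413/7800)·81.93/413 = 1.1430247 × 10^7.
West: 9981²·(1 − 704/9981)·141/704 = 1.8545052 × 10^7.
Central: 19037²·(1 − 738/19037)·85.65/738 = 4.0429361 × 10^7.
Sum = 7.504471 × 10^7.

7.5045 × 10^7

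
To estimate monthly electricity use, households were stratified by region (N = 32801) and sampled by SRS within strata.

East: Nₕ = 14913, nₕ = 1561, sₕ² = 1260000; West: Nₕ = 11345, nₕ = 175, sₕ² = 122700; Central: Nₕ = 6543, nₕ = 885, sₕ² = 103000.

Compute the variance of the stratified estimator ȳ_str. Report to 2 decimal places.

Var(ȳ_str) = Σₕ Wₕ²(1 − fₕ)sₕ²/nₕ with Wₕ = Nₕ/N, N = 32801.
East: Wₕ = 0.45465077; term = 0.45465077²·(1 − 0.10467377)·1260000/1561 = 149.38425.
West: Wₕ = 0.34587360; term = 0.34587360²·(1 − 0.01542530)·122700/175 = 82.582879.
Central: Wₕ = 0.19947563; term = 0.19947563²·(1 − 0.13525906)·103000/885 = 4.0046047.
Sum = 235.97173.

235.97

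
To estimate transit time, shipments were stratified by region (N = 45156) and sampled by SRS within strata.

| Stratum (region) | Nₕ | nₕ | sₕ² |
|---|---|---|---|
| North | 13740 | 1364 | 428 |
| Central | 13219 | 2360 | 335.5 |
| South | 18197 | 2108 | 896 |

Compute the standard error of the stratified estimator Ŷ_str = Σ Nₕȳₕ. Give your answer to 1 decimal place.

Var(Ŷ_str) = Σₕ Nₕ²(1 − fₕ)sₕ²/nₕ.
North: 13740²·(1 − 1364/13740)·428/1364 = 5.3357618 × 10^7.
Central: 13219²·(1 − 2360/13219)·335.5/2360 = 2.040652 × 10^7.
South: 18197²·(1 − 2108/18197)·896/2108 = 1.2444179 × 10^8.
Sum = 1.9820593 × 10^8.
SE = √(1.9820593 × 10^8) = 14078.6.

14078.6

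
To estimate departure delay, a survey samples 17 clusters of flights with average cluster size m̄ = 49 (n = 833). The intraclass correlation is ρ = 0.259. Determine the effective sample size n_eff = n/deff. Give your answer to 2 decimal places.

deff = 1 + (49 − 1)·0.259 = 1 + 12.432 = 13.432.
n_eff = 833 / 13.432 = 62.02.

62.02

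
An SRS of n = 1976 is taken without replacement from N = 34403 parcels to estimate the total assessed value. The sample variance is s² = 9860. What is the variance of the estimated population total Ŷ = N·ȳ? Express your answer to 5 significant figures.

5.5666 × 10^9

Var(Ŷ) = N²·Var(ȳ) = N²·(1 − n/N)·s²/n.
f = 1976/34403 = 0.05743685; Var(ȳ) = 0.94256315·9860/1976 = 4.7032756.
Var(Ŷ) = 34403² · 4.7032756 = 5.566639 × 10^9.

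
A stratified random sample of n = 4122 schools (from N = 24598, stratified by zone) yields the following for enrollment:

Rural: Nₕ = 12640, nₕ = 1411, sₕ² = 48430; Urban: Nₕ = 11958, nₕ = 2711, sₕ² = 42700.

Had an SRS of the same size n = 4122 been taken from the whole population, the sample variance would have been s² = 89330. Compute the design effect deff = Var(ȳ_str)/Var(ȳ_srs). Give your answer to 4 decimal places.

Var(ȳ_str) = Σ Wₕ²(1−fₕ)sₕ²/nₕ with Wₕ = Nₕ/24598:
  Rural: (12640/24598)²·(1−1411/12640)·48430/1411 = 8.0514855
  Urban: (11958/24598)²·(1−2711/11958)·42700/2711 = 2.8784466
  → Var(ȳ_str) = 10.929932.
Var(ȳ_srs) = (1 − 4122/24598)·89330/4122 = 18.039923.
deff = 10.929932 / 18.039923 = 0.6059.

0.6059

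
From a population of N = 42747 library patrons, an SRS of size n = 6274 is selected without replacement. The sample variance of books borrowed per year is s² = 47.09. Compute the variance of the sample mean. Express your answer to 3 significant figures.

Under SRS without replacement, Var(ȳ) = (1 − f)·s²/n with f = n/N = 6274/42747 = 0.14677053.
Var(ȳ) = (1 − 0.14677053)·47.09/6274 = 0.85322947·0.0075055786 = 0.0064039808.

0.00640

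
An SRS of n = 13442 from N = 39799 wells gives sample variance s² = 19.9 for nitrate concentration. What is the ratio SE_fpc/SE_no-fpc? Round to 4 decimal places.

0.8138

f = n/N = 13442/39799 = 0.33774718.
SE_no-fpc = √(s²/n) = 0.038476414; SE_fpc = √((1−f)s²/n) = 0.031311689.
Ratio = √(1−f) = 0.81378917.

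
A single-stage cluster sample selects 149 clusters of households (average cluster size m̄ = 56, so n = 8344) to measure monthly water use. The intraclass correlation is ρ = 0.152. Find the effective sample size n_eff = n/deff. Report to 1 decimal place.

deff = 1 + (56 − 1)·0.152 = 1 + 8.36 = 9.36.
n_eff = 8344 / 9.36 = 891.5.

891.5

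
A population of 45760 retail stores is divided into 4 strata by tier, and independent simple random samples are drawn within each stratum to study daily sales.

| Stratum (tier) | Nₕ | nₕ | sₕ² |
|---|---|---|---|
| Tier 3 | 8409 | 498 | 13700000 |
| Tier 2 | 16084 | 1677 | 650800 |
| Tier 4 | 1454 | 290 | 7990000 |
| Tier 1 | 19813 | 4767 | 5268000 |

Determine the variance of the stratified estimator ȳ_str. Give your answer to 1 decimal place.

Var(ȳ_str) = Σₕ Wₕ²(1 − fₕ)sₕ²/nₕ with Wₕ = Nₕ/N, N = 45760.
Tier 3: Wₕ = 0.18376311; term = 0.18376311²·(1 − 0.05922226)·13700000/498 = 873.96679.
Tier 2: Wₕ = 0.35148601; term = 0.35148601²·(1 − 0.10426511)·650800/1677 = 42.944749.
Tier 4: Wₕ = 0.03177448; term = 0.03177448²·(1 − 0.19944979)·7990000/290 = 22.268663.
Tier 1: Wₕ = 0.43297640; term = 0.43297640²·(1 − 0.24059961)·5268000/4767 = 157.32578.
Sum = 1096.506.

1096.5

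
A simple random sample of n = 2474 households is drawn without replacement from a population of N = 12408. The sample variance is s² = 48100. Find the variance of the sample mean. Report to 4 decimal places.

Under SRS without replacement, Var(ȳ) = (1 − f)·s²/n with f = n/N = 2474/12408 = 0.19938749.
Var(ȳ) = (1 − 0.19938749)·48100/2474 = 0.80061251·19.442199 = 15.565668.

15.5657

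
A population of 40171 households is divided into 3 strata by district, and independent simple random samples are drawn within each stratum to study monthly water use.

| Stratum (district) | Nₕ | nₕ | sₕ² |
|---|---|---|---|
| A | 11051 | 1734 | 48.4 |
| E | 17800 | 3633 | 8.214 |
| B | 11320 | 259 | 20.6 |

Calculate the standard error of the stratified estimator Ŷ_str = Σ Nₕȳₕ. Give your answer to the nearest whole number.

3661

Var(Ŷ_str) = Σₕ Nₕ²(1 − fₕ)sₕ²/nₕ.
A: 11051²·(1 − 1734/11051)·48.4/1734 = 2.8739152 × 10^6.
E: 17800²·(1 − 3633/17800)·8.214/3633 = 570147.46.
B: 11320²·(1 − 259/11320)·20.6/259 = 9.958829 × 10^6.
Sum = 1.3402892 × 10^7.
SE = √(1.3402892 × 10^7) = 3661.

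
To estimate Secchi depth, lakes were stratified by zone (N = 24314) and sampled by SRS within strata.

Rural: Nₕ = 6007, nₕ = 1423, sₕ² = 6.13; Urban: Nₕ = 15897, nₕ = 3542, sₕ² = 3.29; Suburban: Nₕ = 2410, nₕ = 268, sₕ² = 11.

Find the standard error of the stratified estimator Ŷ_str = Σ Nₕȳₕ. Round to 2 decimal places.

Var(Ŷ_str) = Σₕ Nₕ²(1 − fₕ)sₕ²/nₕ.
Rural: 6007²·(1 − 1423/6007)·6.13/1423 = 118619.97.
Urban: 15897²·(1 − 3542/15897)·3.29/3542 = 182433.78.
Suburban: 2410²·(1 − 268/2410)·11/268 = 211882.16.
Sum = 512935.91.
SE = √(512935.91) = 716.20.

716.20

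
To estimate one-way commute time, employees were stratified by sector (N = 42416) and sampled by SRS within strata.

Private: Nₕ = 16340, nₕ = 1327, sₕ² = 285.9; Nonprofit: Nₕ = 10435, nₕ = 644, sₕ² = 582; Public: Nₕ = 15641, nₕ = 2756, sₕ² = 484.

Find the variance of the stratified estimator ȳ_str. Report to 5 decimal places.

Var(ȳ_str) = Σₕ Wₕ²(1 − fₕ)sₕ²/nₕ with Wₕ = Nₕ/N, N = 42416.
Private: Wₕ = 0.38523199; term = 0.38523199²·(1 − 0.08121175)·285.9/1327 = 0.029376723.
Nonprofit: Wₕ = 0.24601565; term = 0.24601565²·(1 − 0.06171538)·582/644 = 0.051321247.
Public: Wₕ = 0.36875236; term = 0.36875236²·(1 − 0.17620357)·484/2756 = 0.019672324.
Sum = 0.10037029.

0.10037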